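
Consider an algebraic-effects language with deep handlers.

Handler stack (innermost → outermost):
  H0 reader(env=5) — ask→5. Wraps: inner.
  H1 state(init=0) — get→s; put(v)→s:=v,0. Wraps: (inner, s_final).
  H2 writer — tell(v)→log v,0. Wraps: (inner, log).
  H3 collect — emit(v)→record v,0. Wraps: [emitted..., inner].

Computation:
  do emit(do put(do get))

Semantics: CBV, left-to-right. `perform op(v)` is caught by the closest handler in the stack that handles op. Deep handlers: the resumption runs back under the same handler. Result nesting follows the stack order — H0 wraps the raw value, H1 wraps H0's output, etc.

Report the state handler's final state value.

Answer: 0

Step-by-step:
get @ H1 ⇒ 0
put(0) @ H1 ⇒ s:=0
emit(0) @ H3 ⇒ out+=0
H0 returns 0
H1 returns (0, 0)
H2 returns ((0, 0), ())
H3 returns [0, ((0, 0), ())]
= [0, ((0, 0), ())]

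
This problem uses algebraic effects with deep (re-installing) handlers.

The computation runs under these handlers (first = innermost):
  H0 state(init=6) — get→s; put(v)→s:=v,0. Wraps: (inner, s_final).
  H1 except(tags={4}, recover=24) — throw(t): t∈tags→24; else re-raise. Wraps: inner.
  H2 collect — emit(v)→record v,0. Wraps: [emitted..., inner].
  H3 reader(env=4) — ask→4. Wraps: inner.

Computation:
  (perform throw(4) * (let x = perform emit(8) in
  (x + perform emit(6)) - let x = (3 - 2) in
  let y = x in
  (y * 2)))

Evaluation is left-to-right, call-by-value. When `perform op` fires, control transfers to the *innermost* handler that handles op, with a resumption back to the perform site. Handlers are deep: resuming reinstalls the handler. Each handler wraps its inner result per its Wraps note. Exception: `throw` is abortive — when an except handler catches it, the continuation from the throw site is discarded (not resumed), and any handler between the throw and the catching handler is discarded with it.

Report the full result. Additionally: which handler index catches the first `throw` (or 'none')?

Answer: [24] ; first throw caught by: H1

Step-by-step:
throw(4) @ H1 caught ⇒ 24
H2 returns [24]
H3 returns [24]
= [24]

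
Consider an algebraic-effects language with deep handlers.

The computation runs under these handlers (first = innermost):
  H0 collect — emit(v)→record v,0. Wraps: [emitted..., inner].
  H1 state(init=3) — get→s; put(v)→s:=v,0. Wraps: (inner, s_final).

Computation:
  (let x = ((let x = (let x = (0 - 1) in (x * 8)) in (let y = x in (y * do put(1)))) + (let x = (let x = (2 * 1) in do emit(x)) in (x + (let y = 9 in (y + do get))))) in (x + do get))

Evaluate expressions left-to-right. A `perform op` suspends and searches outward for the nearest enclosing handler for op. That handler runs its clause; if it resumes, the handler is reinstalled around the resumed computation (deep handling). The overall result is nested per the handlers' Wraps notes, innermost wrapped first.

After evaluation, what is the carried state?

Answer: 1

Evaluation trace:
put(1) @ H1 ⇒ s:=1
emit(2) @ H0 ⇒ out+=2
get @ H1 ⇒ 1
get @ H1 ⇒ 1
H0 returns [2, 11]
H1 returns ([2, 11], 1)
= ([2, 11], 1)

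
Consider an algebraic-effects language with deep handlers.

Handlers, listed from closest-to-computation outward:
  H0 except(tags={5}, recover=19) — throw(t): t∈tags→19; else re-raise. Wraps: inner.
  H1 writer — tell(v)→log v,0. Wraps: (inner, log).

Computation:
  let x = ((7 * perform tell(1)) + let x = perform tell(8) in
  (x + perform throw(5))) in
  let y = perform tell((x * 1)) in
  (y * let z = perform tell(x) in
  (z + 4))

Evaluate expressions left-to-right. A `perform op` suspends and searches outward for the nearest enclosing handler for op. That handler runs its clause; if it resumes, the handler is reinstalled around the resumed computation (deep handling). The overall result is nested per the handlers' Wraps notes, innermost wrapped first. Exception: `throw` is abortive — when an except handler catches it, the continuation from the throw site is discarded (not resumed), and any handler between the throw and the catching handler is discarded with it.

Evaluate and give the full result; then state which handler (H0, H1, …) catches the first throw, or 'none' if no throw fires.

Working:
tell(1) @ H1 ⇒ log+=1
tell(8) @ H1 ⇒ log+=8
throw(5) @ H0 caught ⇒ 19
H1 returns (19, (1, 8))
= (19, (1, 8))

Answer: (19, (1, 8)) ; first throw caught by: H0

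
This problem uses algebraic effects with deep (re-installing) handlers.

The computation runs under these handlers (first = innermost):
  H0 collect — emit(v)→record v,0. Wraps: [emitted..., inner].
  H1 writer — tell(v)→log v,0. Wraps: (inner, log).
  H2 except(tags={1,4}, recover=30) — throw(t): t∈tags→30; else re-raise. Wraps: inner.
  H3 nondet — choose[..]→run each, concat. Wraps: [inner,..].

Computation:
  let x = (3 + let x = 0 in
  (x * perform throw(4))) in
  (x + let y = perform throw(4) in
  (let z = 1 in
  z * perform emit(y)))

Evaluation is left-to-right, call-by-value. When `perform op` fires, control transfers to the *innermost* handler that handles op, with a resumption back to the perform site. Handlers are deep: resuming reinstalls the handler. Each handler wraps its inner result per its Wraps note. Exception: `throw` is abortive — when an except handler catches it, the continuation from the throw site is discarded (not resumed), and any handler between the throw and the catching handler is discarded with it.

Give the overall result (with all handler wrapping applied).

Step-by-step:
throw(4) @ H2 caught ⇒ 30
H3 returns [30]
= [30]

Answer: [30]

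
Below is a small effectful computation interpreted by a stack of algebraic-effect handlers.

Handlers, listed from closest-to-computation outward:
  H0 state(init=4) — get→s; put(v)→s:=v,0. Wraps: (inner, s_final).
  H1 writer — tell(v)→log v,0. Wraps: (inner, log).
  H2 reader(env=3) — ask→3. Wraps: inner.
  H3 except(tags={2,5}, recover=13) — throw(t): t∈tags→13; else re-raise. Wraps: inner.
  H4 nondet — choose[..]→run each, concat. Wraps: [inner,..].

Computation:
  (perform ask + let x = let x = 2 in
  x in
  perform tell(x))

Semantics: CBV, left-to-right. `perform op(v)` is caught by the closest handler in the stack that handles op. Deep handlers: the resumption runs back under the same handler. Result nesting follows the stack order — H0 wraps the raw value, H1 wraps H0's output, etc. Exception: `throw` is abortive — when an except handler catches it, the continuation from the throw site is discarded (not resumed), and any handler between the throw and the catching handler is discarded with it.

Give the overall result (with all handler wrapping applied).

Answer: [((3, 4), (2))]

Working:
ask @ H2 ⇒ 3
tell(2) @ H1 ⇒ log+=2
H0 returns (3, 4)
H1 returns ((3, 4), (2))
H2 returns ((3, 4), (2))
H3 returns ((3, 4), (2))
H4 returns [((3, 4), (2))]
= [((3, 4), (2))]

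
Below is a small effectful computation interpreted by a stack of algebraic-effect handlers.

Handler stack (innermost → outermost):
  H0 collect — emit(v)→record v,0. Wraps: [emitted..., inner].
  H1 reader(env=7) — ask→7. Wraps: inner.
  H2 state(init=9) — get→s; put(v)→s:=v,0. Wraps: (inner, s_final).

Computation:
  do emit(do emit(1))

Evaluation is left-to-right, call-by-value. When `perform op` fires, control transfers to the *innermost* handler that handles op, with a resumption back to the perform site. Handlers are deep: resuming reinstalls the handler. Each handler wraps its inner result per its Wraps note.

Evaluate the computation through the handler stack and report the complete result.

Working:
emit(1) @ H0 ⇒ out+=1
emit(0) @ H0 ⇒ out+=0
H0 returns [1, 0, 0]
H1 returns [1, 0, 0]
H2 returns ([1, 0, 0], 9)
= ([1, 0, 0], 9)

Answer: ([1, 0, 0], 9)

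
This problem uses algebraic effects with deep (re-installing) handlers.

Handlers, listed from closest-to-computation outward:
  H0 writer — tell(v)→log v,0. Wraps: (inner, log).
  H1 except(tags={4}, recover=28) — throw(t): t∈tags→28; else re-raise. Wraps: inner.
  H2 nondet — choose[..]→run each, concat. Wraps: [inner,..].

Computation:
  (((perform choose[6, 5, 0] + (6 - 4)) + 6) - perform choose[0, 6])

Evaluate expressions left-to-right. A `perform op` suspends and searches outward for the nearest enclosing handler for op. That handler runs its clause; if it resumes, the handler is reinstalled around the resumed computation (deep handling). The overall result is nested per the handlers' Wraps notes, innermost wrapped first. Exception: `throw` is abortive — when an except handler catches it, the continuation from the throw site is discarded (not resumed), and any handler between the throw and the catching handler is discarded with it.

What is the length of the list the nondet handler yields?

Step-by-step:
choose[6, 5, 0] @ H2
  branch[0] choose=6:
    choose[0, 6] @ H2
      branch[0] choose=0:
        H0 returns (14, ())
        H1 returns (14, ())
        H2 returns [(14, ())]
      branch[1] choose=6:
        H0 returns (8, ())
        H1 returns (8, ())
        H2 returns [(8, ())]
  branch[1] choose=5:
    choose[0, 6] @ H2
      branch[0] choose=0:
        H0 returns (13, ())
        H1 returns (13, ())
        H2 returns [(13, ())]
      branch[1] choose=6:
        H0 returns (7, ())
        H1 returns (7, ())
        H2 returns [(7, ())]
  branch[2] choose=0:
    choose[0, 6] @ H2
      branch[0] choose=0:
        H0 returns (8, ())
        H1 returns (8, ())
        H2 returns [(8, ())]
      branch[1] choose=6:
        H0 returns (2, ())
        H1 returns (2, ())
        H2 returns [(2, ())]
= [(14, ()), (8, ()), (13, ()), (7, ()), (8, ()), (2, ())]

Answer: 6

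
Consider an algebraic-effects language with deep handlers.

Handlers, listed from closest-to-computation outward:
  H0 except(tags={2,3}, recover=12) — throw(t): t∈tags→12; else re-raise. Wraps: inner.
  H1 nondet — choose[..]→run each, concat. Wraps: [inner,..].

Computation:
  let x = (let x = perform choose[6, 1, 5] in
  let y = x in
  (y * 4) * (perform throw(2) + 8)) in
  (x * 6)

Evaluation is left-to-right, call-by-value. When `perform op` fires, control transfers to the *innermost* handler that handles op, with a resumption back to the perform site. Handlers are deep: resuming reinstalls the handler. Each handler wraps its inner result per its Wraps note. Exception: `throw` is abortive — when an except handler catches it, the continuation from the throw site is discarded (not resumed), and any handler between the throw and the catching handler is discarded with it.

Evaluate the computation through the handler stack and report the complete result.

Answer: [12, 12, 12]

Step-by-step:
choose[6, 1, 5] @ H1
  branch[0] choose=6:
    throw(2) @ H0 caught ⇒ 12
    H1 returns [12]
  branch[1] choose=1:
    throw(2) @ H0 caught ⇒ 12
    H1 returns [12]
  branch[2] choose=5:
    throw(2) @ H0 caught ⇒ 12
    H1 returns [12]
= [12, 12, 12]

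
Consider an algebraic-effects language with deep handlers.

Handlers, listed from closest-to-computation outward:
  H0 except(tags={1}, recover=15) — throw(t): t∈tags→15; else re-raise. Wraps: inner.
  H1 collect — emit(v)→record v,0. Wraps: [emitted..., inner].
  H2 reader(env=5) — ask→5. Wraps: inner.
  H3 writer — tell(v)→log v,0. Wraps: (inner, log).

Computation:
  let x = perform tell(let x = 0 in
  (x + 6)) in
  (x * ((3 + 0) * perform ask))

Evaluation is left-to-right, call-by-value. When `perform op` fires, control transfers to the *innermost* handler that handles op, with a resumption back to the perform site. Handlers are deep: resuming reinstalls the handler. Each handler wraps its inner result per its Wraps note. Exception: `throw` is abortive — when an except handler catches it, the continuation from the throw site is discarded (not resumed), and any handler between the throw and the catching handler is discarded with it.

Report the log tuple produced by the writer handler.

Answer: (6)

Working:
tell(6) @ H3 ⇒ log+=6
ask @ H2 ⇒ 5
H0 returns 0
H1 returns [0]
H2 returns [0]
H3 returns ([0], (6))
= ([0], (6))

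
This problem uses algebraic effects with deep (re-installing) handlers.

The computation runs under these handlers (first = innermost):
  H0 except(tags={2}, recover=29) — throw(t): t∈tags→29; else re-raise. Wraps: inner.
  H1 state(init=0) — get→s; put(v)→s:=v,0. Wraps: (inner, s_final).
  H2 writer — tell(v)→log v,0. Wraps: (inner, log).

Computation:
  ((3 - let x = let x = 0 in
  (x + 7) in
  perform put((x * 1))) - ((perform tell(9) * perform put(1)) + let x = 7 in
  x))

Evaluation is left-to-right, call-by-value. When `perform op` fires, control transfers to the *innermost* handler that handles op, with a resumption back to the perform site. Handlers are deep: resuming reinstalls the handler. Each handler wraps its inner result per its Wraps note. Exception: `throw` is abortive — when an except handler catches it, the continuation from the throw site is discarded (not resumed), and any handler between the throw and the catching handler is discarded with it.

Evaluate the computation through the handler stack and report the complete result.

Answer: ((-4, 1), (9))

Evaluation trace:
put(7) @ H1 ⇒ s:=7
tell(9) @ H2 ⇒ log+=9
put(1) @ H1 ⇒ s:=1
H0 returns -4
H1 returns (-4, 1)
H2 returns ((-4, 1), (9))
= ((-4, 1), (9))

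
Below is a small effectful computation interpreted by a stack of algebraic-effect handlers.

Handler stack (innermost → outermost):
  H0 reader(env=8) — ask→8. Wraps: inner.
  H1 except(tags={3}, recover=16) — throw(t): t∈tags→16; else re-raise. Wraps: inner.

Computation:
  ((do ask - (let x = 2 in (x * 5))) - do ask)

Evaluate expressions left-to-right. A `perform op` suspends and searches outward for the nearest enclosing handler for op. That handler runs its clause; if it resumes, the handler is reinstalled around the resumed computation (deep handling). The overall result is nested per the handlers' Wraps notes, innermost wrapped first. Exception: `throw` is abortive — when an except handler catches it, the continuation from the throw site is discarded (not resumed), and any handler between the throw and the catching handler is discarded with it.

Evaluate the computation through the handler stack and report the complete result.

Working:
ask @ H0 ⇒ 8
ask @ H0 ⇒ 8
H0 returns -10
H1 returns -10
= -10

Answer: -10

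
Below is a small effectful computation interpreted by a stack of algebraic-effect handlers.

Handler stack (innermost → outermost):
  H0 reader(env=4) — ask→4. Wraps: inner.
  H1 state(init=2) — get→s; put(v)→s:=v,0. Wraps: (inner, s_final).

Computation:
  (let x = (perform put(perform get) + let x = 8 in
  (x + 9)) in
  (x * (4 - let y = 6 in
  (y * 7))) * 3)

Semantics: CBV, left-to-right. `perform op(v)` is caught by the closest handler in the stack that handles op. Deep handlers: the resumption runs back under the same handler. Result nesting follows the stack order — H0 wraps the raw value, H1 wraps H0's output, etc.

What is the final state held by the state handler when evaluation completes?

Step-by-step:
get @ H1 ⇒ 2
put(2) @ H1 ⇒ s:=2
H0 returns -1938
H1 returns (-1938, 2)
= (-1938, 2)

Answer: 2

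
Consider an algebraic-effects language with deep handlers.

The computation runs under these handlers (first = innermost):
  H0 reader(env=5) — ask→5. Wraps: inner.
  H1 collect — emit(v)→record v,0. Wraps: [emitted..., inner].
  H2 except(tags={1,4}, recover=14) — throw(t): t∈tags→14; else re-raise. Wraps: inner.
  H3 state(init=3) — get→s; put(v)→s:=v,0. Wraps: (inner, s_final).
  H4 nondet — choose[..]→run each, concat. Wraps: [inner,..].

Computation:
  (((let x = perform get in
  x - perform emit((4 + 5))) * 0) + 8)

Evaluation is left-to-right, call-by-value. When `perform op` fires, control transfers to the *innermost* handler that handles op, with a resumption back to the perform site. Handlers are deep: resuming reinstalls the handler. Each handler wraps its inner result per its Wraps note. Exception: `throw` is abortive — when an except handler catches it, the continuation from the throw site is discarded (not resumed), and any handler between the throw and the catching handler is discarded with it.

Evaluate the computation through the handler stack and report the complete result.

Answer: [([9, 8], 3)]

Evaluation trace:
get @ H3 ⇒ 3
emit(9) @ H1 ⇒ out+=9
H0 returns 8
H1 returns [9, 8]
H2 returns [9, 8]
H3 returns ([9, 8], 3)
H4 returns [([9, 8], 3)]
= [([9, 8], 3)]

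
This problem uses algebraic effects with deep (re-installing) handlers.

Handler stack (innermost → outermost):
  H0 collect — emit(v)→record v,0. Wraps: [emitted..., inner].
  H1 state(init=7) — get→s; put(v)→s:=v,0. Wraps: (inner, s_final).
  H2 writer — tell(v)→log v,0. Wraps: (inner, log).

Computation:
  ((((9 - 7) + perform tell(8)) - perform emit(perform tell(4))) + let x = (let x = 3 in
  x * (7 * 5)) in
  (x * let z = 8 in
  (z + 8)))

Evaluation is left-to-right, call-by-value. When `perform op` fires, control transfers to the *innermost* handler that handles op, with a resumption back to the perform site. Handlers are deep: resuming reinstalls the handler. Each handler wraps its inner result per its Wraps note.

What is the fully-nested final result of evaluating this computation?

Answer: (([0, 1682], 7), (8, 4))

Working:
tell(8) @ H2 ⇒ log+=8
tell(4) @ H2 ⇒ log+=4
emit(0) @ H0 ⇒ out+=0
H0 returns [0, 1682]
H1 returns ([0, 1682], 7)
H2 returns (([0, 1682], 7), (8, 4))
= (([0, 1682], 7), (8, 4))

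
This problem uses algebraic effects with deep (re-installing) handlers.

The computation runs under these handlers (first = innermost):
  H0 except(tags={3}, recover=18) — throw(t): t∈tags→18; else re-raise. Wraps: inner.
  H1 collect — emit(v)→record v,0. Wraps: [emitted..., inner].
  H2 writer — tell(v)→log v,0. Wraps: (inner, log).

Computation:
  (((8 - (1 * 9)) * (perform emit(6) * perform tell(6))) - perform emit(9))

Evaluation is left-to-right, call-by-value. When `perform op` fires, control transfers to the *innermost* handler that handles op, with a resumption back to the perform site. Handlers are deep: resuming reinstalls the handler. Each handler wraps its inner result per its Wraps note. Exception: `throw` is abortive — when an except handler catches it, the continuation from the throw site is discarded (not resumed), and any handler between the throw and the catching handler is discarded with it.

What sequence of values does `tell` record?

Evaluation trace:
emit(6) @ H1 ⇒ out+=6
tell(6) @ H2 ⇒ log+=6
emit(9) @ H1 ⇒ out+=9
H0 returns 0
H1 returns [6, 9, 0]
H2 returns ([6, 9, 0], (6))
= ([6, 9, 0], (6))

Answer: (6)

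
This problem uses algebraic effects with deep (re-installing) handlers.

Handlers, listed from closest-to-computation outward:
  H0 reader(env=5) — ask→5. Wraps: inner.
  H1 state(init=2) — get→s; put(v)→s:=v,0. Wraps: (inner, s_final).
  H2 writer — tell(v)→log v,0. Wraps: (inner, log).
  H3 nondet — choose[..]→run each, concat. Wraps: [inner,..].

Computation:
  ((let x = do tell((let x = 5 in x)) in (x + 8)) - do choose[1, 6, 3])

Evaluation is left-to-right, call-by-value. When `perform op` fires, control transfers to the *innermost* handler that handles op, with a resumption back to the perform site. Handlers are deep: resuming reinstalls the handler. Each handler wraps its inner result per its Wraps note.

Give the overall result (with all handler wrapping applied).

Step-by-step:
tell(5) @ H2 ⇒ log+=5
choose[1, 6, 3] @ H3
  branch[0] choose=1:
    H0 returns 7
    H1 returns (7, 2)
    H2 returns ((7, 2), (5))
    H3 returns [((7, 2), (5))]
  branch[1] choose=6:
    H0 returns 2
    H1 returns (2, 2)
    H2 returns ((2, 2), (5))
    H3 returns [((2, 2), (5))]
  branch[2] choose=3:
    H0 returns 5
    H1 returns (5, 2)
    H2 returns ((5, 2), (5))
    H3 returns [((5, 2), (5))]
= [((7, 2), (5)), ((2, 2), (5)), ((5, 2), (5))]

Answer: [((7, 2), (5)), ((2, 2), (5)), ((5, 2), (5))]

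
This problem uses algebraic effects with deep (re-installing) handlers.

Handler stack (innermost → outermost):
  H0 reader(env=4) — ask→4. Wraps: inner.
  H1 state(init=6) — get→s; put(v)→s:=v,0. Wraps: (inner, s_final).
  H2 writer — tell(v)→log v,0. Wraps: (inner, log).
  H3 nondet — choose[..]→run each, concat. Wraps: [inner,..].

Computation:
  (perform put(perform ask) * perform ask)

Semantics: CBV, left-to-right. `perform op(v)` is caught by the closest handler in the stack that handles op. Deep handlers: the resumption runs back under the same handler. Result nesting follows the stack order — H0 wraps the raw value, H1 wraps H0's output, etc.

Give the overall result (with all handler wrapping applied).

Answer: [((0, 4), ())]

Step-by-step:
ask @ H0 ⇒ 4
put(4) @ H1 ⇒ s:=4
ask @ H0 ⇒ 4
H0 returns 0
H1 returns (0, 4)
H2 returns ((0, 4), ())
H3 returns [((0, 4), ())]
= [((0, 4), ())]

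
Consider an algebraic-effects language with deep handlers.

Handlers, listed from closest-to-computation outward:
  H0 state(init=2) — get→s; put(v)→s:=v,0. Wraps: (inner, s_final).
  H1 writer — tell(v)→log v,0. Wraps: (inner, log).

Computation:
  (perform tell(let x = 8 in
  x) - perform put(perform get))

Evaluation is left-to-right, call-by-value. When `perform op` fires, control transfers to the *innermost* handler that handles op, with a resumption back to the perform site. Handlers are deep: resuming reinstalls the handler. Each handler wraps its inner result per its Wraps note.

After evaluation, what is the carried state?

Answer: 2

Evaluation trace:
tell(8) @ H1 ⇒ log+=8
get @ H0 ⇒ 2
put(2) @ H0 ⇒ s:=2
H0 returns (0, 2)
H1 returns ((0, 2), (8))
= ((0, 2), (8))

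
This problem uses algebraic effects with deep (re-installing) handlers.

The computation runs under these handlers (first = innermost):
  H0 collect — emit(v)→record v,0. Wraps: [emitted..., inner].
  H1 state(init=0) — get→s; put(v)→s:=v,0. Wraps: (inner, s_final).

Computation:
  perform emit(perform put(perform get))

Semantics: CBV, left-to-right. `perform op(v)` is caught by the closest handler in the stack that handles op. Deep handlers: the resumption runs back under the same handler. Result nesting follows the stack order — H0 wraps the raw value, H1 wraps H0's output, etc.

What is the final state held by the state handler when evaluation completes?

Answer: 0

Working:
get @ H1 ⇒ 0
put(0) @ H1 ⇒ s:=0
emit(0) @ H0 ⇒ out+=0
H0 returns [0, 0]
H1 returns ([0, 0], 0)
= ([0, 0], 0)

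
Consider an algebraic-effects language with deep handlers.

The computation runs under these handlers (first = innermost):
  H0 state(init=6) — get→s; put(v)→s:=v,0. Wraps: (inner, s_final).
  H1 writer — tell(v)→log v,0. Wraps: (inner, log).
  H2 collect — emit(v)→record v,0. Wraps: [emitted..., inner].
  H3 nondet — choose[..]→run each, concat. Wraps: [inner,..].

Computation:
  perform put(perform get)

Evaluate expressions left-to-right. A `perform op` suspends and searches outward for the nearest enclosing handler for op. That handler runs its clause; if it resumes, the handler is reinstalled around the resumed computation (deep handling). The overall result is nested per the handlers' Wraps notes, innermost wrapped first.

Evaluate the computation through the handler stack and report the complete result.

Answer: [[((0, 6), ())]]

Working:
get @ H0 ⇒ 6
put(6) @ H0 ⇒ s:=6
H0 returns (0, 6)
H1 returns ((0, 6), ())
H2 returns [((0, 6), ())]
H3 returns [[((0, 6), ())]]
= [[((0, 6), ())]]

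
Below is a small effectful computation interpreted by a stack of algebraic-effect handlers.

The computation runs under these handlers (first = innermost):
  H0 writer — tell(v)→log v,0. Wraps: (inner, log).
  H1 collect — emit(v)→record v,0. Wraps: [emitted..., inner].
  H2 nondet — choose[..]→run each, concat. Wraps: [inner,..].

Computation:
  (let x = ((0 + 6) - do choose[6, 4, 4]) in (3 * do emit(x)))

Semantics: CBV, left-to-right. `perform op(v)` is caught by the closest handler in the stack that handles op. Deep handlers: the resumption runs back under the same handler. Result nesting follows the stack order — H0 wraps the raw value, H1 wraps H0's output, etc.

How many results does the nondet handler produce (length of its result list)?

Answer: 3

Evaluation trace:
choose[6, 4, 4] @ H2
  branch[0] choose=6:
    emit(0) @ H1 ⇒ out+=0
    H0 returns (0, ())
    H1 returns [0, (0, ())]
    H2 returns [[0, (0, ())]]
  branch[1] choose=4:
    emit(2) @ H1 ⇒ out+=2
    H0 returns (0, ())
    H1 returns [2, (0, ())]
    H2 returns [[2, (0, ())]]
  branch[2] choose=4:
    emit(2) @ H1 ⇒ out+=2
    H0 returns (0, ())
    H1 returns [2, (0, ())]
    H2 returns [[2, (0, ())]]
= [[0, (0, ())], [2, (0, ())], [2, (0, ())]]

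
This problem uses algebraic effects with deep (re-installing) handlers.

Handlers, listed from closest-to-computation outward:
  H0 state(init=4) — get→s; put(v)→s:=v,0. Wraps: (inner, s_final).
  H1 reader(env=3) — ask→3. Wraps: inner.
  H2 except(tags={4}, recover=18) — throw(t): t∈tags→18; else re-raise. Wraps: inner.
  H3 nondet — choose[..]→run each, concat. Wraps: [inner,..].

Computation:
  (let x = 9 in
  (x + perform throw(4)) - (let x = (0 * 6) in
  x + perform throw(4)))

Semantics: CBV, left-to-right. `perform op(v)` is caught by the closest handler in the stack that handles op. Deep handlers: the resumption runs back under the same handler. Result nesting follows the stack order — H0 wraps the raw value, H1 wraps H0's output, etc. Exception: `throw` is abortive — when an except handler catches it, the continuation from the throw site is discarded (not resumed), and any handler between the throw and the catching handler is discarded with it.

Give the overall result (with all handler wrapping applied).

Answer: [18]

Working:
throw(4) @ H2 caught ⇒ 18
H3 returns [18]
= [18]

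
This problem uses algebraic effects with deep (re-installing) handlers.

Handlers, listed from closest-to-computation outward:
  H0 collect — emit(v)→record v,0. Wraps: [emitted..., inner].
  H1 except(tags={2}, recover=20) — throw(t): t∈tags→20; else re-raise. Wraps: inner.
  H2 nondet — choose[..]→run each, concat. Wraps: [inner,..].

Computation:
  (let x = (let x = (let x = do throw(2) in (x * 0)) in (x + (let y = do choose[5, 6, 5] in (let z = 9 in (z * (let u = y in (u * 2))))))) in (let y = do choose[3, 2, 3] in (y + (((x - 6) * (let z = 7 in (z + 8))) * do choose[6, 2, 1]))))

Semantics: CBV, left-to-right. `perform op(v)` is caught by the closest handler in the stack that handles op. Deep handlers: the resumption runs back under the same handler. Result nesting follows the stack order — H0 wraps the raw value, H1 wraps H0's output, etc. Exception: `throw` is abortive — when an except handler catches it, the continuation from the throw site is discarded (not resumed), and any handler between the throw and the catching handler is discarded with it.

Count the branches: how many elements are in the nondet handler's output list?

Evaluation trace:
throw(2) @ H1 caught ⇒ 20
H2 returns [20]
= [20]

Answer: 1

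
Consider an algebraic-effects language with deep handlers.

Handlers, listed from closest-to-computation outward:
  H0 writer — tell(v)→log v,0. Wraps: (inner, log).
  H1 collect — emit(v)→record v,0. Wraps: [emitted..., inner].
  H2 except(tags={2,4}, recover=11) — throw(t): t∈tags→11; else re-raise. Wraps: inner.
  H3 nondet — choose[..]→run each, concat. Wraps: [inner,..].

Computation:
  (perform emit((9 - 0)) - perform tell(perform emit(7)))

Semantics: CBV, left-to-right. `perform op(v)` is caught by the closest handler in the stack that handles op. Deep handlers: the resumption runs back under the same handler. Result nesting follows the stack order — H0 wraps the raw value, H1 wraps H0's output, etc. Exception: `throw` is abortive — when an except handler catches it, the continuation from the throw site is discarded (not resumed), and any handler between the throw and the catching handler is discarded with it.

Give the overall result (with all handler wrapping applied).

Answer: [[9, 7, (0, (0))]]

Working:
emit(9) @ H1 ⇒ out+=9
emit(7) @ H1 ⇒ out+=7
tell(0) @ H0 ⇒ log+=0
H0 returns (0, (0))
H1 returns [9, 7, (0, (0))]
H2 returns [9, 7, (0, (0))]
H3 returns [[9, 7, (0, (0))]]
= [[9, 7, (0, (0))]]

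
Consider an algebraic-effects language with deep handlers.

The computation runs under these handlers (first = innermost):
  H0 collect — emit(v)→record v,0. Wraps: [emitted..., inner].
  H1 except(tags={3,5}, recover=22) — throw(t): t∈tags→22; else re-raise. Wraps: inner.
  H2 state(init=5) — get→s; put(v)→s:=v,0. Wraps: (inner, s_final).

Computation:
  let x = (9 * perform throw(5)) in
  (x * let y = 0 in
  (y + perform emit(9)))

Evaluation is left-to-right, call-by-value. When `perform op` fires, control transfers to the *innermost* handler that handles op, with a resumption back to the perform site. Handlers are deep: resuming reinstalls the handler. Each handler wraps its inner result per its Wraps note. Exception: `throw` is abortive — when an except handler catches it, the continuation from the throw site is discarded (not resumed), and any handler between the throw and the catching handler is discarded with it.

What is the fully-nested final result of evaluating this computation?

Working:
throw(5) @ H1 caught ⇒ 22
H2 returns (22, 5)
= (22, 5)

Answer: (22, 5)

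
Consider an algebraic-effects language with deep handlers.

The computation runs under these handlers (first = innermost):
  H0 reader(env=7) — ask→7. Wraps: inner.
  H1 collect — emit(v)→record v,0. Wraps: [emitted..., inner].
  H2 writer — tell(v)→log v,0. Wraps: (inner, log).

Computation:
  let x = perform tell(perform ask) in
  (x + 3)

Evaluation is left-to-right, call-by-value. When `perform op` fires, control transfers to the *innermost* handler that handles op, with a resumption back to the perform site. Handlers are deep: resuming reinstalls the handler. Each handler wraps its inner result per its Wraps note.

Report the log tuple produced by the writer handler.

Working:
ask @ H0 ⇒ 7
tell(7) @ H2 ⇒ log+=7
H0 returns 3
H1 returns [3]
H2 returns ([3], (7))
= ([3], (7))

Answer: (7)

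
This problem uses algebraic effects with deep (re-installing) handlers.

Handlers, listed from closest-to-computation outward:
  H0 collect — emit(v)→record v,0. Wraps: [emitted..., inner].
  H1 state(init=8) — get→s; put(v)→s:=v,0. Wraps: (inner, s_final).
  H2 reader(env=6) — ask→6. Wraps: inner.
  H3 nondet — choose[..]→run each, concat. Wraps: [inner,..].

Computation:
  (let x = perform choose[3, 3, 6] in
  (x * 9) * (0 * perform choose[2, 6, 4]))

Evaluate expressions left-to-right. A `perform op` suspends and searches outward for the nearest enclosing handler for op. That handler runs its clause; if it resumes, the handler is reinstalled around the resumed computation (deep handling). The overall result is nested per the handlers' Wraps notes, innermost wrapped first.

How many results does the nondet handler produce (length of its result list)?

Evaluation trace:
choose[3, 3, 6] @ H3
  branch[0] choose=3:
    choose[2, 6, 4] @ H3
      branch[0] choose=2:
        H0 returns [0]
        H1 returns ([0], 8)
        H2 returns ([0], 8)
        H3 returns [([0], 8)]
      branch[1] choose=6:
        H0 returns [0]
        H1 returns ([0], 8)
        H2 returns ([0], 8)
        H3 returns [([0], 8)]
      branch[2] choose=4:
        H0 returns [0]
        H1 returns ([0], 8)
        H2 returns ([0], 8)
        H3 returns [([0], 8)]
  branch[1] choose=3:
    choose[2, 6, 4] @ H3
      branch[0] choose=2:
        H0 returns [0]
        H1 returns ([0], 8)
        H2 returns ([0], 8)
        H3 returns [([0], 8)]
      branch[1] choose=6:
        H0 returns [0]
        H1 returns ([0], 8)
        H2 returns ([0], 8)
        H3 returns [([0], 8)]
      branch[2] choose=4:
        H0 returns [0]
        H1 returns ([0], 8)
        H2 returns ([0], 8)
        H3 returns [([0], 8)]
  branch[2] choose=6:
    choose[2, 6, 4] @ H3
      branch[0] choose=2:
        H0 returns [0]
        H1 returns ([0], 8)
        H2 returns ([0], 8)
        H3 returns [([0], 8)]
      branch[1] choose=6:
        H0 returns [0]
        H1 returns ([0], 8)
        H2 returns ([0], 8)
        H3 returns [([0], 8)]
      branch[2] choose=4:
        H0 returns [0]
        H1 returns ([0], 8)
        H2 returns ([0], 8)
        H3 returns [([0], 8)]
= [([0], 8), ([0], 8), ([0], 8), ([0], 8), ([0], 8), ([0], 8), ([0], 8), ([0], 8), ([0], 8)]

Answer: 9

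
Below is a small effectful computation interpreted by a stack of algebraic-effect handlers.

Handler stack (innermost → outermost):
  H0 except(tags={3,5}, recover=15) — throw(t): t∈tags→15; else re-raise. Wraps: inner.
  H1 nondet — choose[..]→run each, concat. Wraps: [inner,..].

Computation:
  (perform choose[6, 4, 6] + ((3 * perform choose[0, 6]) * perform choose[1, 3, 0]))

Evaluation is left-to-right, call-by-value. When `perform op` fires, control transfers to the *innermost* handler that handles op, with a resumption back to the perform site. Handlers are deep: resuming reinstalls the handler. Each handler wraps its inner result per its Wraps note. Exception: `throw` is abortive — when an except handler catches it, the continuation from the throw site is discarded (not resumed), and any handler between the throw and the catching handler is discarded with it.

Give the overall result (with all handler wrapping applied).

Answer: [6, 6, 6, 24, 60, 6, 4, 4, 4, 22, 58, 4, 6, 6, 6, 24, 60, 6]

Step-by-step:
choose[6, 4, 6] @ H1
  branch[0] choose=6:
    choose[0, 6] @ H1
      branch[0] choose=0:
        choose[1, 3, 0] @ H1
          branch[0] choose=1:
            H0 returns 6
            H1 returns [6]
          branch[1] choose=3:
            H0 returns 6
            H1 returns [6]
          branch[2] choose=0:
            H0 returns 6
            H1 returns [6]
      branch[1] choose=6:
        choose[1, 3, 0] @ H1
          branch[0] choose=1:
            H0 returns 24
            H1 returns [24]
          branch[1] choose=3:
            H0 returns 60
            H1 returns [60]
          branch[2] choose=0:
            H0 returns 6
            H1 returns [6]
  branch[1] choose=4:
    choose[0, 6] @ H1
      branch[0] choose=0:
        choose[1, 3, 0] @ H1
          branch[0] choose=1:
            H0 returns 4
            H1 returns [4]
          branch[1] choose=3:
            H0 returns 4
            H1 returns [4]
          branch[2] choose=0:
            H0 returns 4
            H1 returns [4]
      branch[1] choose=6:
        choose[1, 3, 0] @ H1
          branch[0] choose=1:
            H0 returns 22
            H1 returns [22]
          branch[1] choose=3:
            H0 returns 58
            H1 returns [58]
          branch[2] choose=0:
            H0 returns 4
            H1 returns [4]
  branch[2] choose=6:
    choose[0, 6] @ H1
      branch[0] choose=0:
        choose[1, 3, 0] @ H1
          branch[0] choose=1:
            H0 returns 6
            H1 returns [6]
          branch[1] choose=3:
            H0 returns 6
            H1 returns [6]
          branch[2] choose=0:
            H0 returns 6
            H1 returns [6]
      branch[1] choose=6:
        choose[1, 3, 0] @ H1
          branch[0] choose=1:
            H0 returns 24
            H1 returns [24]
          branch[1] choose=3:
            H0 returns 60
            H1 returns [60]
          branch[2] choose=0:
            H0 returns 6
            H1 returns [6]
= [6, 6, 6, 24, 60, 6, 4, 4, 4, 22, 58, 4, 6, 6, 6, 24, 60, 6]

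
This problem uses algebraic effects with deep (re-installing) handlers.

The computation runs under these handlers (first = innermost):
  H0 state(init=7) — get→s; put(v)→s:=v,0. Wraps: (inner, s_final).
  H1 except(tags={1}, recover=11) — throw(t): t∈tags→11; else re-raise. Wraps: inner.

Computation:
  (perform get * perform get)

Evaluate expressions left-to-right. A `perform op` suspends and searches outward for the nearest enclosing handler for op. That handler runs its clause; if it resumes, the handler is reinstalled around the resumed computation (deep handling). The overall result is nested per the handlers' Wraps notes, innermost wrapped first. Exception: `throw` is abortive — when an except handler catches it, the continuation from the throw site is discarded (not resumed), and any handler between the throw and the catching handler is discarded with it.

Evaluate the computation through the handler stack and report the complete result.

Working:
get @ H0 ⇒ 7
get @ H0 ⇒ 7
H0 returns (49, 7)
H1 returns (49, 7)
= (49, 7)

Answer: (49, 7)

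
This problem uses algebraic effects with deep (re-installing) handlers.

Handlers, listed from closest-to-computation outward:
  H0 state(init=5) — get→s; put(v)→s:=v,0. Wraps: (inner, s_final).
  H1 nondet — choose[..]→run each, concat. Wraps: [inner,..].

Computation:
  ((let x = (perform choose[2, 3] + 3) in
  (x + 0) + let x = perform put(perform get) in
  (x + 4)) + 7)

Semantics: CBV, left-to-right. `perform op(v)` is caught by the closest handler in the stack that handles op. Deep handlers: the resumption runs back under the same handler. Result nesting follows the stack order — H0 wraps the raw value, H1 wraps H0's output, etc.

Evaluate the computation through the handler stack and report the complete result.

Working:
choose[2, 3] @ H1
  branch[0] choose=2:
    get @ H0 ⇒ 5
    put(5) @ H0 ⇒ s:=5
    H0 returns (16, 5)
    H1 returns [(16, 5)]
  branch[1] choose=3:
    get @ H0 ⇒ 5
    put(5) @ H0 ⇒ s:=5
    H0 returns (17, 5)
    H1 returns [(17, 5)]
= [(16, 5), (17, 5)]

Answer: [(16, 5), (17, 5)]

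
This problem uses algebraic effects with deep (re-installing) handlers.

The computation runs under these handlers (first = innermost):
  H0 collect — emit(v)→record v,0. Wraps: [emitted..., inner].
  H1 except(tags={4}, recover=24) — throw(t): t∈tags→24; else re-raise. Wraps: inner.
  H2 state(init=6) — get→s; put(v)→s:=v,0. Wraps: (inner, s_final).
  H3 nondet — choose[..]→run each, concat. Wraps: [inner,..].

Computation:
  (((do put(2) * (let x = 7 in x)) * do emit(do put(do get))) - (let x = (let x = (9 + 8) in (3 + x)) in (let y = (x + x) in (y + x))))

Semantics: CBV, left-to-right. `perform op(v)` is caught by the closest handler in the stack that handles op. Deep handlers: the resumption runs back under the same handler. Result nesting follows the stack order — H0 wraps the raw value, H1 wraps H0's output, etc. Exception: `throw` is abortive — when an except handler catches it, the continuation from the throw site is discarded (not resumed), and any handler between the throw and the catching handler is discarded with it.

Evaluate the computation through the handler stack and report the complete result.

Answer: [([0, -60], 2)]

Evaluation trace:
put(2) @ H2 ⇒ s:=2
get @ H2 ⇒ 2
put(2) @ H2 ⇒ s:=2
emit(0) @ H0 ⇒ out+=0
H0 returns [0, -60]
H1 returns [0, -60]
H2 returns ([0, -60], 2)
H3 returns [([0, -60], 2)]
= [([0, -60], 2)]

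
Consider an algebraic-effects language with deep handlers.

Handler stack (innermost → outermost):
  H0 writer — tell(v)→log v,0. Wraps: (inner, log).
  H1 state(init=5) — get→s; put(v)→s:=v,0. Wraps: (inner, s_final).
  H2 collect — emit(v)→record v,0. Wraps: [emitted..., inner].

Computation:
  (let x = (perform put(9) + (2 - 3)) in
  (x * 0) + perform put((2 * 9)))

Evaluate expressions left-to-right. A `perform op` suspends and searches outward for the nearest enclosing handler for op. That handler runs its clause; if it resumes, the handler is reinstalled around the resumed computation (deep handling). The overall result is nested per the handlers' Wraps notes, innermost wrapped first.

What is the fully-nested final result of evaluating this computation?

Step-by-step:
put(9) @ H1 ⇒ s:=9
put(18) @ H1 ⇒ s:=18
H0 returns (0, ())
H1 returns ((0, ()), 18)
H2 returns [((0, ()), 18)]
= [((0, ()), 18)]

Answer: [((0, ()), 18)]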